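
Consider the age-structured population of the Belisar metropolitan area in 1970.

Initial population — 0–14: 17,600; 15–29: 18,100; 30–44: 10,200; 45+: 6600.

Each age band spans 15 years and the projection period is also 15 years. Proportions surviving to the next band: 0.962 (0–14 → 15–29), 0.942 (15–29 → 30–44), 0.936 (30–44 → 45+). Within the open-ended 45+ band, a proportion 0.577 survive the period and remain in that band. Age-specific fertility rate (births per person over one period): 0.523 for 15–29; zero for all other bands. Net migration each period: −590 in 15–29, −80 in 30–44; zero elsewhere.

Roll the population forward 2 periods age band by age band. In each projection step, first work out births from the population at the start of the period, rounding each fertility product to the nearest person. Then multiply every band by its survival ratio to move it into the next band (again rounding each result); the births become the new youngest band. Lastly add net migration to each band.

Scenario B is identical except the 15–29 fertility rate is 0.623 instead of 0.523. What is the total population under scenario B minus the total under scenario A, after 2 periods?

3376

Numbering the bands 1..4 from youngest to oldest:
[period 1]
Births: 18100 × 0.523 = 9466
Band 2: 17600 × 0.962 = 16931
Band 3: 18100 × 0.942 = 17050
Band 4: 10200 × 0.936 + 6600 × 0.577 = 9547 + 3808 = 13355
Net migration: Band 2 − 590 → 16341; Band 3 − 80 → 16970
End of period: [9466, 16341, 16970, 13355]
[period 2]
Births: 16341 × 0.523 = 8546
Band 2: 9466 × 0.962 = 9106
Band 3: 16341 × 0.942 = 15393
Band 4: 16970 × 0.936 + 13355 × 0.577 = 15884 + 7706 = 23590
Net migration: Band 2 − 590 → 8516; Band 3 − 80 → 15313
End of period: [8546, 8516, 15313, 23590]
Scenario A total after 2 periods: 55965
Scenario B projection —
[period 1]
Births: 18100 × 0.623 = 11276
Band 2: 17600 × 0.962 = 16931
Band 3: 18100 × 0.942 = 17050
Band 4: 10200 × 0.936 + 6600 × 0.577 = 9547 + 3808 = 13355
Net migration: Band 2 − 590 → 16341; Band 3 − 80 → 16970
End of period: [11276, 16341, 16970, 13355]
[period 2]
Births: 16341 × 0.623 = 10180
Band 2: 11276 × 0.962 = 10848
Band 3: 16341 × 0.942 = 15393
Band 4: 16970 × 0.936 + 13355 × 0.577 = 15884 + 7706 = 23590
Net migration: Band 2 − 590 → 10258; Band 3 − 80 → 15313
End of period: [10180, 10258, 15313, 23590]
Scenario B total after 2 periods: 59341
Difference B − A = 59341 − 55965 = 3376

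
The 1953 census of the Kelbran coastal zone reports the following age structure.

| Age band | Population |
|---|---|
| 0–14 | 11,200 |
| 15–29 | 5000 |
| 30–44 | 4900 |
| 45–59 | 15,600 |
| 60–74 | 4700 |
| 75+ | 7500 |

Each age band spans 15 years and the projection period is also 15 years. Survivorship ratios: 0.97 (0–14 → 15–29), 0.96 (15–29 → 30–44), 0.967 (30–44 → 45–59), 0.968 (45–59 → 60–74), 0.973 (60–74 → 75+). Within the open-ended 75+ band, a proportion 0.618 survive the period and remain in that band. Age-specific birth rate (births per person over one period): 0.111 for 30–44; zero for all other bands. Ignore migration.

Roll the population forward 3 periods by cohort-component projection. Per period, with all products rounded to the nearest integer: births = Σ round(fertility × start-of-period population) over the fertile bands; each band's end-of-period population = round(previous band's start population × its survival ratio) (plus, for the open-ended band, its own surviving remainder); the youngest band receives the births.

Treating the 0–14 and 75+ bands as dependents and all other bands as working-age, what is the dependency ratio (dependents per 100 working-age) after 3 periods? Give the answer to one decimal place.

116.8

Numbering the groups 1..6 from youngest to oldest:
Period 1.
Births: 4900 × 0.111 = 544
Group 2: 11200 × 0.97 = 10864
Group 3: 5000 × 0.96 = 4800
Group 4: 4900 × 0.967 = 4738
Group 5: 15600 × 0.968 = 15101
Group 6: 4700 × 0.973 + 7500 × 0.618 = 4573 + 4635 = 9208
→ [544, 10864, 4800, 4738, 15101, 9208]
Period 2.
Births: 4800 × 0.111 = 533
Group 2: 544 × 0.97 = 528
Group 3: 10864 × 0.96 = 10429
Group 4: 4800 × 0.967 = 4642
Group 5: 4738 × 0.968 = 4586
Group 6: 15101 × 0.973 + 9208 × 0.618 = 14693 + 5691 = 20384
→ [533, 528, 10429, 4642, 4586, 20384]
Period 3.
Births: 10429 × 0.111 = 1158
Group 2: 533 × 0.97 = 517
Group 3: 528 × 0.96 = 507
Group 4: 10429 × 0.967 = 10085
Group 5: 4642 × 0.968 = 4493
Group 6: 4586 × 0.973 + 20384 × 0.618 = 4462 + 12597 = 17059
→ [1158, 517, 507, 10085, 4493, 17059]
Dependents (band 0–14 + band 75+) = 1158 + 17059 = 18217; working-age = 15602; ratio = 18217/15602 × 100 = 116.8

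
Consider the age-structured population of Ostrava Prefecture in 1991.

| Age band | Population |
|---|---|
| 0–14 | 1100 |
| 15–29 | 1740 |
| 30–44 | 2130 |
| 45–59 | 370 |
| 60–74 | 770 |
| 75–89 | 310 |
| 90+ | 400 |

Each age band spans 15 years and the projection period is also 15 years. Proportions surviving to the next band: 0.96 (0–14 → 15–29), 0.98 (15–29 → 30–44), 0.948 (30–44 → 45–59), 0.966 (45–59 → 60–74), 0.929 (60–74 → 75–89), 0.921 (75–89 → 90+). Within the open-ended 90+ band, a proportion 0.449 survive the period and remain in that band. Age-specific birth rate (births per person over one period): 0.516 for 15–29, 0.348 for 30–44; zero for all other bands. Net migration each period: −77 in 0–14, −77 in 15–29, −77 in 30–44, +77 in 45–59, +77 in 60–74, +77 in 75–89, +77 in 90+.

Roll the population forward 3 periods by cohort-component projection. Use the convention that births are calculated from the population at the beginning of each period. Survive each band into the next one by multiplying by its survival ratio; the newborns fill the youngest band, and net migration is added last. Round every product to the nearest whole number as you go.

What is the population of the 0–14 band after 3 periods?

(Groups numbered youngest = 1 to oldest = 7.)
— Period 1 —
Births: 1740 × 0.516 = 898, 2130 × 0.348 = 741 → total 1639
Group 2: 1100 × 0.96 = 1056
Group 3: 1740 × 0.98 = 1705
Group 4: 2130 × 0.948 = 2019
Group 5: 370 × 0.966 = 357
Group 6: 770 × 0.929 = 715
Group 7: 310 × 0.921 + 400 × 0.449 = 286 + 180 = 466
Net migration: Group 1 − 77 → 1562; Group 2 − 77 → 979; Group 3 − 77 → 1628; Group 4 + 77 → 2096; Group 5 + 77 → 434; Group 6 + 77 → 792; Group 7 + 77 → 543
→ [1562, 979, 1628, 2096, 434, 792, 543]
— Period 2 —
Births: 979 × 0.516 = 505, 1628 × 0.348 = 567 → total 1072
Group 2: 1562 × 0.96 = 1500
Group 3: 979 × 0.98 = 959
Group 4: 1628 × 0.948 = 1543
Group 5: 2096 × 0.966 = 2025
Group 6: 434 × 0.929 = 403
Group 7: 792 × 0.921 + 543 × 0.449 = 729 + 244 = 973
Net migration: Group 1 − 77 → 995; Group 2 − 77 → 1423; Group 3 − 77 → 882; Group 4 + 77 → 1620; Group 5 + 77 → 2102; Group 6 + 77 → 480; Group 7 + 77 → 1050
→ [995, 1423, 882, 1620, 2102, 480, 1050]
— Period 3 —
Births: 1423 × 0.516 = 734, 882 × 0.348 = 307 → total 1041
Group 2: 995 × 0.96 = 955
Group 3: 1423 × 0.98 = 1395
Group 4: 882 × 0.948 = 836
Group 5: 1620 × 0.966 = 1565
Group 6: 2102 × 0.929 = 1953
Group 7: 480 × 0.921 + 1050 × 0.449 = 442 + 471 = 913
Net migration: Group 1 − 77 → 964; Group 2 − 77 → 878; Group 3 − 77 → 1318; Group 4 + 77 → 913; Group 5 + 77 → 1642; Group 6 + 77 → 2030; Group 7 + 77 → 990
→ [964, 878, 1318, 913, 1642, 2030, 990]

964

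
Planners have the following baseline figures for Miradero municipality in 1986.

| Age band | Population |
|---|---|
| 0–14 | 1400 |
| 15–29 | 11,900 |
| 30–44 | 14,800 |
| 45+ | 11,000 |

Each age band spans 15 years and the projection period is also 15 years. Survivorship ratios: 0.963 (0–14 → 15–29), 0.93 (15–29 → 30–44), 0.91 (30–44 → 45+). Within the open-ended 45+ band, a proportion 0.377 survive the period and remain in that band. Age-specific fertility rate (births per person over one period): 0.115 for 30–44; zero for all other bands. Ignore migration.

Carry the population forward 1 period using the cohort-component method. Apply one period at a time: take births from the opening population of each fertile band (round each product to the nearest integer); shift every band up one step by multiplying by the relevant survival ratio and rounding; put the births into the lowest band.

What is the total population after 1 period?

31732

Period 1:
Births: 14800 × 0.115 = 1702
15–29: 1400 × 0.963 = 1348
30–44: 11900 × 0.93 = 11067
45+: 14800 × 0.91 + 11000 × 0.377 = 13468 + 4147 = 17615
Giving 1702 / 1348 / 11067 / 17615.
Total after period 1: 1702 + 1348 + 11067 + 17615 = 31732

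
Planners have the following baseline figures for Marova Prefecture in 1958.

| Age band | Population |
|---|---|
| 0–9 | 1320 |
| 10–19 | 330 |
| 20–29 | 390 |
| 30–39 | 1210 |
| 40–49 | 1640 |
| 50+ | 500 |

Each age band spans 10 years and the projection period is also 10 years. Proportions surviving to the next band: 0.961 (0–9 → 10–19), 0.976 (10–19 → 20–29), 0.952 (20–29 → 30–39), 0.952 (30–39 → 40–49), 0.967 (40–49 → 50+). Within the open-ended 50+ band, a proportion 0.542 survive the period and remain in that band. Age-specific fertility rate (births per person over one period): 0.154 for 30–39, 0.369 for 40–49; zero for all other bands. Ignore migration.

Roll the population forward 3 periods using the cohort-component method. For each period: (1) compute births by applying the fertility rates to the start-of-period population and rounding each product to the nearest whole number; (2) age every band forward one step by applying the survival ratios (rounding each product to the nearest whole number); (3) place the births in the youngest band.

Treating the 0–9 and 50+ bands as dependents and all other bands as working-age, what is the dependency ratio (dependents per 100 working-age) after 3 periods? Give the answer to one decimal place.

Call the groups 1 to 6, youngest first.
— Period 1 —
Births: 1210 * 0.154 = 186  |  1640 * 0.369 = 605 — total 791
Group 2: 1320 * 0.961 = 1269
Group 3: 330 * 0.976 = 322
Group 4: 390 * 0.952 = 371
Group 5: 1210 * 0.952 = 1152
Group 6: 1640 * 0.967 + 500 * 0.542 = 1586 + 271 = 1857
End of period: [791, 1269, 322, 371, 1152, 1857]
— Period 2 —
Births: 371 * 0.154 = 57  |  1152 * 0.369 = 425 — total 482
Group 2: 791 * 0.961 = 760
Group 3: 1269 * 0.976 = 1239
Group 4: 322 * 0.952 = 307
Group 5: 371 * 0.952 = 353
Group 6: 1152 * 0.967 + 1857 * 0.542 = 1114 + 1006 = 2120
End of period: [482, 760, 1239, 307, 353, 2120]
— Period 3 —
Births: 307 * 0.154 = 47  |  353 * 0.369 = 130 — total 177
Group 2: 482 * 0.961 = 463
Group 3: 760 * 0.976 = 742
Group 4: 1239 * 0.952 = 1180
Group 5: 307 * 0.952 = 292
Group 6: 353 * 0.967 + 2120 * 0.542 = 341 + 1149 = 1490
End of period: [177, 463, 742, 1180, 292, 1490]
Dependents (band 0–9 + band 50+) = 177 + 1490 = 1667; working-age = 2677; ratio = 1667/2677 × 100 = 62.3

62.3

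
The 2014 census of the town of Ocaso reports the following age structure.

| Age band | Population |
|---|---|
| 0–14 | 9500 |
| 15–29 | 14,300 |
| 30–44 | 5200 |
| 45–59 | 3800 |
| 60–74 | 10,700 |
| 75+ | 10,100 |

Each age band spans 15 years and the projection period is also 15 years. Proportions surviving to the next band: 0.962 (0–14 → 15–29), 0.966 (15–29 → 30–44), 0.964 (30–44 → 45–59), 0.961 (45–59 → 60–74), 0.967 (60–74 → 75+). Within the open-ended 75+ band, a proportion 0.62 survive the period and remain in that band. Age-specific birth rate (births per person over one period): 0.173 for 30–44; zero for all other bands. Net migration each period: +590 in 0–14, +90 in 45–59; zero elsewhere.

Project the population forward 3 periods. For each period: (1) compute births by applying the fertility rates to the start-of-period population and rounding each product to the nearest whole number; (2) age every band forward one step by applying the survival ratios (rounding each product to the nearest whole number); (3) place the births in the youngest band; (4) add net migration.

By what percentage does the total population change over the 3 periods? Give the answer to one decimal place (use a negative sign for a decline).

-23.2

(Bands numbered youngest = 1 to oldest = 6.)
Period 1.
Births: 5200 × 0.173 = 900
Band 2: 9500 × 0.962 = 9139
Band 3: 14300 × 0.966 = 13814
Band 4: 5200 × 0.964 = 5013
Band 5: 3800 × 0.961 = 3652
Band 6: 10700 × 0.967 + 10100 × 0.62 = 10347 + 6262 = 16609
Net migration: Band 1 + 590 → 1490; Band 4 + 90 → 5103
End of period: [1490, 9139, 13814, 5103, 3652, 16609]
Period 2.
Births: 13814 × 0.173 = 2390
Band 2: 1490 × 0.962 = 1433
Band 3: 9139 × 0.966 = 8828
Band 4: 13814 × 0.964 = 13317
Band 5: 5103 × 0.961 = 4904
Band 6: 3652 × 0.967 + 16609 × 0.62 = 3531 + 10298 = 13829
Net migration: Band 1 + 590 → 2980; Band 4 + 90 → 13407
End of period: [2980, 1433, 8828, 13407, 4904, 13829]
Period 3.
Births: 8828 × 0.173 = 1527
Band 2: 2980 × 0.962 = 2867
Band 3: 1433 × 0.966 = 1384
Band 4: 8828 × 0.964 = 8510
Band 5: 13407 × 0.961 = 12884
Band 6: 4904 × 0.967 + 13829 × 0.62 = 4742 + 8574 = 13316
Net migration: Band 1 + 590 → 2117; Band 4 + 90 → 8600
End of period: [2117, 2867, 1384, 8600, 12884, 13316]
Total: 53600 → 41168; change = -12432; percentage change = -23.2%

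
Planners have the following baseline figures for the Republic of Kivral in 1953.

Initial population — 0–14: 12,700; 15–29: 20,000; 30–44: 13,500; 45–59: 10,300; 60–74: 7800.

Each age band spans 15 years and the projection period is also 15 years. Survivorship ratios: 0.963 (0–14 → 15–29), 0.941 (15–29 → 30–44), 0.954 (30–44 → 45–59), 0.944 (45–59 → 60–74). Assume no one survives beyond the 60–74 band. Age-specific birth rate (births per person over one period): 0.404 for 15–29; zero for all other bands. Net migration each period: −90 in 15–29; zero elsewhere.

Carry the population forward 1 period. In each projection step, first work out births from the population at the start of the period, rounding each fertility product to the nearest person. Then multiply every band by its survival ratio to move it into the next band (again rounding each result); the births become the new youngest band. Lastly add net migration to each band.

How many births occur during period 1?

8080

Call the groups 1 to 5, youngest first.
Period 1:
Births: 20000 × 0.404 = 8080
Group 2: 12700 × 0.963 = 12230
Group 3: 20000 × 0.941 = 18820
Group 4: 13500 × 0.954 = 12879
Group 5: 10300 × 0.944 = 9723
Net migration: Group 2 − 90 → 12140
Giving 8080 / 12140 / 18820 / 12879 / 9723.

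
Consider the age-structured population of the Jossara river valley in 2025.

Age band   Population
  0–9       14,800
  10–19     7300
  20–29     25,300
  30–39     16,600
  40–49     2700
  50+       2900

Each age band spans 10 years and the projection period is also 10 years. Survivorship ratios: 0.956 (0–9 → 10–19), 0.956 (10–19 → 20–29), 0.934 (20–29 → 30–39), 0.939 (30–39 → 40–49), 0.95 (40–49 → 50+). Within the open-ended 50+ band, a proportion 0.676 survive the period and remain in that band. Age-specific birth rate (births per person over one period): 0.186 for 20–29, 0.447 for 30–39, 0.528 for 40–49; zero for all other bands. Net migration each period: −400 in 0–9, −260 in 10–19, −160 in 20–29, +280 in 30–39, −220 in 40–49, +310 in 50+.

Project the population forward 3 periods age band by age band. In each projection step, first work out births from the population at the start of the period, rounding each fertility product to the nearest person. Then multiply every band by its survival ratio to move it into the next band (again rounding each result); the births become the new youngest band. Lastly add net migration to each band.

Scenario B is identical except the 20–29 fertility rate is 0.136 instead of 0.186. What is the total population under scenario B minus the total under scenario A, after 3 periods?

After projecting period 1:
Births: 25300 * 0.186 = 4706 ; 16600 * 0.447 = 7420 ; 2700 * 0.528 = 1426 → total 13552
10–19: 14800 * 0.956 = 14149
20–29: 7300 * 0.956 = 6979
30–39: 25300 * 0.934 = 23630
40–49: 16600 * 0.939 = 15587
50+: 2700 * 0.95 + 2900 * 0.676 = 2565 + 1960 = 4525
Net migration: 0–9 − 400 → 13152; 10–19 − 260 → 13889; 20–29 − 160 → 6819; 30–39 + 280 → 23910; 40–49 − 220 → 15367; 50+ + 310 → 4835
Population now: 0–9=13152, 10–19=13889, 20–29=6819, 30–39=23910, 40–49=15367, 50+=4835
After projecting period 2:
Births: 6819 * 0.186 = 1268 ; 23910 * 0.447 = 10688 ; 15367 * 0.528 = 8114 → total 20070
10–19: 13152 * 0.956 = 12573
20–29: 13889 * 0.956 = 13278
30–39: 6819 * 0.934 = 6369
40–49: 23910 * 0.939 = 22451
50+: 15367 * 0.95 + 4835 * 0.676 = 14599 + 3268 = 17867
Net migration: 0–9 − 400 → 19670; 10–19 − 260 → 12313; 20–29 − 160 → 13118; 30–39 + 280 → 6649; 40–49 − 220 → 22231; 50+ + 310 → 18177
Population now: 0–9=19670, 10–19=12313, 20–29=13118, 30–39=6649, 40–49=22231, 50+=18177
After projecting period 3:
Births: 13118 * 0.186 = 2440 ; 6649 * 0.447 = 2972 ; 22231 * 0.528 = 11738 → total 17150
10–19: 19670 * 0.956 = 18805
20–29: 12313 * 0.956 = 11771
30–39: 13118 * 0.934 = 12252
40–49: 6649 * 0.939 = 6243
50+: 22231 * 0.95 + 18177 * 0.676 = 21119 + 12288 = 33407
Net migration: 0–9 − 400 → 16750; 10–19 − 260 → 18545; 20–29 − 160 → 11611; 30–39 + 280 → 12532; 40–49 − 220 → 6023; 50+ + 310 → 33717
Population now: 0–9=16750, 10–19=18545, 20–29=11611, 30–39=12532, 40–49=6023, 50+=33717
Scenario A total after 3 periods: 99178
Scenario B projection —
After projecting period 1:
Births: 25300 * 0.136 = 3441 ; 16600 * 0.447 = 7420 ; 2700 * 0.528 = 1426 → total 12287
10–19: 14800 * 0.956 = 14149
20–29: 7300 * 0.956 = 6979
30–39: 25300 * 0.934 = 23630
40–49: 16600 * 0.939 = 15587
50+: 2700 * 0.95 + 2900 * 0.676 = 2565 + 1960 = 4525
Net migration: 0–9 − 400 → 11887; 10–19 − 260 → 13889; 20–29 − 160 → 6819; 30–39 + 280 → 23910; 40–49 − 220 → 15367; 50+ + 310 → 4835
Population now: 0–9=11887, 10–19=13889, 20–29=6819, 30–39=23910, 40–49=15367, 50+=4835
After projecting period 2:
Births: 6819 * 0.136 = 927 ; 23910 * 0.447 = 10688 ; 15367 * 0.528 = 8114 → total 19729
10–19: 11887 * 0.956 = 11364
20–29: 13889 * 0.956 = 13278
30–39: 6819 * 0.934 = 6369
40–49: 23910 * 0.939 = 22451
50+: 15367 * 0.95 + 4835 * 0.676 = 14599 + 3268 = 17867
Net migration: 0–9 − 400 → 19329; 10–19 − 260 → 11104; 20–29 − 160 → 13118; 30–39 + 280 → 6649; 40–49 − 220 → 22231; 50+ + 310 → 18177
Population now: 0–9=19329, 10–19=11104, 20–29=13118, 30–39=6649, 40–49=22231, 50+=18177
After projecting period 3:
Births: 13118 * 0.136 = 1784 ; 6649 * 0.447 = 2972 ; 22231 * 0.528 = 11738 → total 16494
10–19: 19329 * 0.956 = 18479
20–29: 11104 * 0.956 = 10615
30–39: 13118 * 0.934 = 12252
40–49: 6649 * 0.939 = 6243
50+: 22231 * 0.95 + 18177 * 0.676 = 21119 + 12288 = 33407
Net migration: 0–9 − 400 → 16094; 10–19 − 260 → 18219; 20–29 − 160 → 10455; 30–39 + 280 → 12532; 40–49 − 220 → 6023; 50+ + 310 → 33717
Population now: 0–9=16094, 10–19=18219, 20–29=10455, 30–39=12532, 40–49=6023, 50+=33717
Scenario B total after 3 periods: 97040
Difference B − A = 97040 − 99178 = -2138

-2138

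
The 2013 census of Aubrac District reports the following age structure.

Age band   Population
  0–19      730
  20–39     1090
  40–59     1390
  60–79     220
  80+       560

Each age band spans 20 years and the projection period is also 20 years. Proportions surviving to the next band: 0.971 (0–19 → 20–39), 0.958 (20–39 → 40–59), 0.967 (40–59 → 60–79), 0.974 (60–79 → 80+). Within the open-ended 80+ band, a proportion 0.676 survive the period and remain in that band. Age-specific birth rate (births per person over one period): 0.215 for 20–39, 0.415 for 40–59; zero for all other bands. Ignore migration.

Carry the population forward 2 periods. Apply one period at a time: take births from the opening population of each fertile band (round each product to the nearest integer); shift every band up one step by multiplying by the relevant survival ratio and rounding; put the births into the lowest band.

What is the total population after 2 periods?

(Groups numbered youngest = 1 to oldest = 5.)
Period 1.
Births: 1090 × 0.215 = 234  |  1390 × 0.415 = 577 → 811
Group 2: 730 × 0.971 = 709
Group 3: 1090 × 0.958 = 1044
Group 4: 1390 × 0.967 = 1344
Group 5: 220 × 0.974 + 560 × 0.676 = 214 + 379 = 593
→ [811, 709, 1044, 1344, 593]
Period 2.
Births: 709 × 0.215 = 152  |  1044 × 0.415 = 433 → 585
Group 2: 811 × 0.971 = 787
Group 3: 709 × 0.958 = 679
Group 4: 1044 × 0.967 = 1010
Group 5: 1344 × 0.974 + 593 × 0.676 = 1309 + 401 = 1710
→ [585, 787, 679, 1010, 1710]
Total after period 2: 585 + 787 + 679 + 1010 + 1710 = 4771

4771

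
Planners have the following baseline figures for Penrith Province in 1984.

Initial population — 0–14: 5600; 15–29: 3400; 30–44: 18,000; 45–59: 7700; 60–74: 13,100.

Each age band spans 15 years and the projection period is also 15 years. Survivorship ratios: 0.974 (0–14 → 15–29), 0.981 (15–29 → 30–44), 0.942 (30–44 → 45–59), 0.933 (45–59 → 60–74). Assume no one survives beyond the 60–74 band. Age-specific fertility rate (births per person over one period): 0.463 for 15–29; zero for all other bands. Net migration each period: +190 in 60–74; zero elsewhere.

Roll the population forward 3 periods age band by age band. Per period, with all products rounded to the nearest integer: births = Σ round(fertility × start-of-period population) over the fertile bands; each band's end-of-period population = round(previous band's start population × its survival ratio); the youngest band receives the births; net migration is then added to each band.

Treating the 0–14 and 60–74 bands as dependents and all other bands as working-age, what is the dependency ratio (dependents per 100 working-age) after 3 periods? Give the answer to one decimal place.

42.6

Period 1:
Births: 3400 * 0.463 = 1574
15–29: 5600 * 0.974 = 5454
30–44: 3400 * 0.981 = 3335
45–59: 18000 * 0.942 = 16956
60–74: 7700 * 0.933 = 7184
Net migration: 60–74 + 190 → 7374
Population now: 0–14=1574, 15–29=5454, 30–44=3335, 45–59=16956, 60–74=7374
Period 2:
Births: 5454 * 0.463 = 2525
15–29: 1574 * 0.974 = 1533
30–44: 5454 * 0.981 = 5350
45–59: 3335 * 0.942 = 3142
60–74: 16956 * 0.933 = 15820
Net migration: 60–74 + 190 → 16010
Population now: 0–14=2525, 15–29=1533, 30–44=5350, 45–59=3142, 60–74=16010
Period 3:
Births: 1533 * 0.463 = 710
15–29: 2525 * 0.974 = 2459
30–44: 1533 * 0.981 = 1504
45–59: 5350 * 0.942 = 5040
60–74: 3142 * 0.933 = 2931
Net migration: 60–74 + 190 → 3121
Population now: 0–14=710, 15–29=2459, 30–44=1504, 45–59=5040, 60–74=3121
Dependents (band 0–14 + band 60–74) = 710 + 3121 = 3831; working-age = 9003; ratio = 3831/9003 × 100 = 42.6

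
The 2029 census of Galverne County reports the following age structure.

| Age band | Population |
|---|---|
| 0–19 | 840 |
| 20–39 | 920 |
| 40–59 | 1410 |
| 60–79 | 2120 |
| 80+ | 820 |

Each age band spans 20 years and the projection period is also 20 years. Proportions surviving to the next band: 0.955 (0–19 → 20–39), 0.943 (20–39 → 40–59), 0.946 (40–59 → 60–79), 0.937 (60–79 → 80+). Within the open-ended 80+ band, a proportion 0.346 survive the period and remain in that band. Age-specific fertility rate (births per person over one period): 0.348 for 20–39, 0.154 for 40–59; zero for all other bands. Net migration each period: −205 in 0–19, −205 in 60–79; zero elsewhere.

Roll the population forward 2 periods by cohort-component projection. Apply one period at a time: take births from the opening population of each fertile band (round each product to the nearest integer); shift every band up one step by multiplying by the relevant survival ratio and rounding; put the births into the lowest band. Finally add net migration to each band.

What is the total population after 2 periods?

3740

Numbering the groups 1..5 from youngest to oldest:
Period 1:
Births: 920 × 0.348 = 320, 1410 × 0.154 = 217 — total 537
Group 2: 840 × 0.955 = 802
Group 3: 920 × 0.943 = 868
Group 4: 1410 × 0.946 = 1334
Group 5: 2120 × 0.937 + 820 × 0.346 = 1986 + 284 = 2270
Net migration: Group 1 − 205 → 332; Group 4 − 205 → 1129
Giving 332 / 802 / 868 / 1129 / 2270.
Period 2:
Births: 802 × 0.348 = 279, 868 × 0.154 = 134 — total 413
Group 2: 332 × 0.955 = 317
Group 3: 802 × 0.943 = 756
Group 4: 868 × 0.946 = 821
Group 5: 1129 × 0.937 + 2270 × 0.346 = 1058 + 785 = 1843
Net migration: Group 1 − 205 → 208; Group 4 − 205 → 616
Giving 208 / 317 / 756 / 616 / 1843.
Total after period 2: 208 + 317 + 756 + 616 + 1843 = 3740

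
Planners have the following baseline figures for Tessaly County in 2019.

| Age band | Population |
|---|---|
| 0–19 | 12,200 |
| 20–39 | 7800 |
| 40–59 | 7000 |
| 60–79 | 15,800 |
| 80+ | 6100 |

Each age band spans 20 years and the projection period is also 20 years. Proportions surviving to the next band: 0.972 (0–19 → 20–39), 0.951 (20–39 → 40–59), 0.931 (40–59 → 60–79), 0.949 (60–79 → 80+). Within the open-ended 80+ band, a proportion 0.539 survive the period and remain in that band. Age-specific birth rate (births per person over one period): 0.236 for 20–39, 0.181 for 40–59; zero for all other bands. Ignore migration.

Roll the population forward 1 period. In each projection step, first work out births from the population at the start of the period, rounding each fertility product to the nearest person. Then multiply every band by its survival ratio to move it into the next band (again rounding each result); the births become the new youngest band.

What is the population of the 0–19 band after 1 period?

(Groups numbered youngest = 1 to oldest = 5.)
Period 1.
Births: 7800 * 0.236 = 1841  |  7000 * 0.181 = 1267 ⇒ total 3108
Group 2: 12200 * 0.972 = 11858
Group 3: 7800 * 0.951 = 7418
Group 4: 7000 * 0.931 = 6517
Group 5: 15800 * 0.949 + 6100 * 0.539 = 14994 + 3288 = 18282
Giving 3108 / 11858 / 7418 / 6517 / 18282.

3108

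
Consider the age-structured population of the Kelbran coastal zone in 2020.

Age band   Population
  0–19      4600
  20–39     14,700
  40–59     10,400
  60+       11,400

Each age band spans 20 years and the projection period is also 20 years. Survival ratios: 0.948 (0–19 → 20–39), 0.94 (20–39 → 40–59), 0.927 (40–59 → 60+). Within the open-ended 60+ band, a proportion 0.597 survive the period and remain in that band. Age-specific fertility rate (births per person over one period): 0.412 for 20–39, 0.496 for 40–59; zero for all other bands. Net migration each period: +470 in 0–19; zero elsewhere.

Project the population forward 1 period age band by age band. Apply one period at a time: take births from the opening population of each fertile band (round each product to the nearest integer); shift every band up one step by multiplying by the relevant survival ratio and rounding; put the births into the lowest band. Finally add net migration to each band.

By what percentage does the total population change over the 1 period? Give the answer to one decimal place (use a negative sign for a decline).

12.7

After projecting period 1:
Births: 14700 × 0.412 = 6056, 10400 × 0.496 = 5158 → total 11214
20–39: 4600 × 0.948 = 4361
40–59: 14700 × 0.94 = 13818
60+: 10400 × 0.927 + 11400 × 0.597 = 9641 + 6806 = 16447
Net migration: 0–19 + 470 → 11684
Population now: 0–19=11684, 20–39=4361, 40–59=13818, 60+=16447
Total: 41100 → 46310; change = 5210; percentage change = 12.7%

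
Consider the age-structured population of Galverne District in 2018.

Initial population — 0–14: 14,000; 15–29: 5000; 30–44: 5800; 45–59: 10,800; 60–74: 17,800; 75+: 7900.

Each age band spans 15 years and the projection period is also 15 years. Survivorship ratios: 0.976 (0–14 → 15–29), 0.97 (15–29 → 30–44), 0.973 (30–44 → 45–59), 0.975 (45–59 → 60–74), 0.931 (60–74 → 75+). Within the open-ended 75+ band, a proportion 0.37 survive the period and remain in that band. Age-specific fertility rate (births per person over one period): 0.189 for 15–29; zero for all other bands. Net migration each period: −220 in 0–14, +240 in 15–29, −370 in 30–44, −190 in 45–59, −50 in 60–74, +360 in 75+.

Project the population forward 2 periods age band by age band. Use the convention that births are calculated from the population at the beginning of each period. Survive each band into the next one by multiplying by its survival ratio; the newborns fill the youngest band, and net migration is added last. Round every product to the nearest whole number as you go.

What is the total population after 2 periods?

Call the bands 1 to 6, youngest first.
Period 1:
Births: 5000 × 0.189 = 945
Band 2: 14000 × 0.976 = 13664
Band 3: 5000 × 0.97 = 4850
Band 4: 5800 × 0.973 = 5643
Band 5: 10800 × 0.975 = 10530
Band 6: 17800 × 0.931 + 7900 × 0.37 = 16572 + 2923 = 19495
Net migration: Band 1 − 220 → 725; Band 2 + 240 → 13904; Band 3 − 370 → 4480; Band 4 − 190 → 5453; Band 5 − 50 → 10480; Band 6 + 360 → 19855
Giving 725 / 13904 / 4480 / 5453 / 10480 / 19855.
Period 2:
Births: 13904 × 0.189 = 2628
Band 2: 725 × 0.976 = 708
Band 3: 13904 × 0.97 = 13487
Band 4: 4480 × 0.973 = 4359
Band 5: 5453 × 0.975 = 5317
Band 6: 10480 × 0.931 + 19855 × 0.37 = 9757 + 7346 = 17103
Net migration: Band 1 − 220 → 2408; Band 2 + 240 → 948; Band 3 − 370 → 13117; Band 4 − 190 → 4169; Band 5 − 50 → 5267; Band 6 + 360 → 17463
Giving 2408 / 948 / 13117 / 4169 / 5267 / 17463.
Total after period 2: 2408 + 948 + 13117 + 4169 + 5267 + 17463 = 43372

43372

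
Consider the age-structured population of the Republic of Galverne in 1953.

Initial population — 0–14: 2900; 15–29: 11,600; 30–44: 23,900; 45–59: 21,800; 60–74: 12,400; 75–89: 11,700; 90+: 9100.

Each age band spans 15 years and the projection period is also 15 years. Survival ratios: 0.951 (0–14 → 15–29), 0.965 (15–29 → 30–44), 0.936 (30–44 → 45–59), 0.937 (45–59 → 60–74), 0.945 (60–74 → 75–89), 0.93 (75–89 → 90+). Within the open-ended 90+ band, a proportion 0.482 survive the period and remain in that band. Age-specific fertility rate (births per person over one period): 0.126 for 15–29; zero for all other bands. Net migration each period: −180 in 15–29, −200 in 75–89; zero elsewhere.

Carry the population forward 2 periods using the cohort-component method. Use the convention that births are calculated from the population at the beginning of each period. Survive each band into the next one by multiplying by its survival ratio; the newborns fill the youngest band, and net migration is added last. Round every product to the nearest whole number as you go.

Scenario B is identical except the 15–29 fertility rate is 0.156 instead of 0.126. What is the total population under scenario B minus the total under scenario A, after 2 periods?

Numbering the groups 1..7 from youngest to oldest:
— Period 1 —
Births: 11600 × 0.126 = 1462
Group 2: 2900 × 0.951 = 2758
Group 3: 11600 × 0.965 = 11194
Group 4: 23900 × 0.936 = 22370
Group 5: 21800 × 0.937 = 20427
Group 6: 12400 × 0.945 = 11718
Group 7: 11700 × 0.93 + 9100 × 0.482 = 10881 + 4386 = 15267
Net migration: Group 2 − 180 → 2578; Group 6 − 200 → 11518
→ [1462, 2578, 11194, 22370, 20427, 11518, 15267]
— Period 2 —
Births: 2578 × 0.126 = 325
Group 2: 1462 × 0.951 = 1390
Group 3: 2578 × 0.965 = 2488
Group 4: 11194 × 0.936 = 10478
Group 5: 22370 × 0.937 = 20961
Group 6: 20427 × 0.945 = 19304
Group 7: 11518 × 0.93 + 15267 × 0.482 = 10712 + 7359 = 18071
Net migration: Group 2 − 180 → 1210; Group 6 − 200 → 19104
→ [325, 1210, 2488, 10478, 20961, 19104, 18071]
Scenario A total after 2 periods: 72637
Scenario B projection —
— Period 1 —
Births: 11600 × 0.156 = 1810
Group 2: 2900 × 0.951 = 2758
Group 3: 11600 × 0.965 = 11194
Group 4: 23900 × 0.936 = 22370
Group 5: 21800 × 0.937 = 20427
Group 6: 12400 × 0.945 = 11718
Group 7: 11700 × 0.93 + 9100 × 0.482 = 10881 + 4386 = 15267
Net migration: Group 2 − 180 → 2578; Group 6 − 200 → 11518
→ [1810, 2578, 11194, 22370, 20427, 11518, 15267]
— Period 2 —
Births: 2578 × 0.156 = 402
Group 2: 1810 × 0.951 = 1721
Group 3: 2578 × 0.965 = 2488
Group 4: 11194 × 0.936 = 10478
Group 5: 22370 × 0.937 = 20961
Group 6: 20427 × 0.945 = 19304
Group 7: 11518 × 0.93 + 15267 × 0.482 = 10712 + 7359 = 18071
Net migration: Group 2 − 180 → 1541; Group 6 − 200 → 19104
→ [402, 1541, 2488, 10478, 20961, 19104, 18071]
Scenario B total after 2 periods: 73045
Difference B − A = 73045 − 72637 = 408

408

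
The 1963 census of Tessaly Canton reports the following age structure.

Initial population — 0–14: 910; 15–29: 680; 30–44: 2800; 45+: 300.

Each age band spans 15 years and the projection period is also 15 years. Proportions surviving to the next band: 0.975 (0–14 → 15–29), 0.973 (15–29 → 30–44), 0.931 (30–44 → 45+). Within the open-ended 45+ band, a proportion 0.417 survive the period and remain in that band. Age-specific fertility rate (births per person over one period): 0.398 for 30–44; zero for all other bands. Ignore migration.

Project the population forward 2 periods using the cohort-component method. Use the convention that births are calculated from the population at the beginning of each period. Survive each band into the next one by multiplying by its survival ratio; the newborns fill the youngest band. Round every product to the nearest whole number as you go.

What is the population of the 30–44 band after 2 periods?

863

— Period 1 —
Births: 2800 * 0.398 = 1114
15–29: 910 * 0.975 = 887
30–44: 680 * 0.973 = 662
45+: 2800 * 0.931 + 300 * 0.417 = 2607 + 125 = 2732
Giving 1114 / 887 / 662 / 2732.
— Period 2 —
Births: 662 * 0.398 = 263
15–29: 1114 * 0.975 = 1086
30–44: 887 * 0.973 = 863
45+: 662 * 0.931 + 2732 * 0.417 = 616 + 1139 = 1755
Giving 263 / 1086 / 863 / 1755.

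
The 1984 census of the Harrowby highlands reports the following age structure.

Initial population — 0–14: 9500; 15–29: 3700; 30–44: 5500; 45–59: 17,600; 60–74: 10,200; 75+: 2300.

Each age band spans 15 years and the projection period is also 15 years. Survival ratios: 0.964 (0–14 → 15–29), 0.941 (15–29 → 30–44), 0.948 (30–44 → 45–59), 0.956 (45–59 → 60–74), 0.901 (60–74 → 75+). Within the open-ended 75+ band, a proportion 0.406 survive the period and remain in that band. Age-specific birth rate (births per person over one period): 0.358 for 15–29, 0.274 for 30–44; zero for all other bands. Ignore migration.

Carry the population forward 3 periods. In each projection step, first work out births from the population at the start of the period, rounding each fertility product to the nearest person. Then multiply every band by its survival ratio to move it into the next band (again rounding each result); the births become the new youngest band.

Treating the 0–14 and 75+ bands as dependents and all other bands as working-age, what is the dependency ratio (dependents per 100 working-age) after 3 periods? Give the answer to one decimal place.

87.1

Period 1.
Births: 3700 × 0.358 = 1325  |  5500 × 0.274 = 1507 → 2832
15–29: 9500 × 0.964 = 9158
30–44: 3700 × 0.941 = 3482
45–59: 5500 × 0.948 = 5214
60–74: 17600 × 0.956 = 16826
75+: 10200 × 0.901 + 2300 × 0.406 = 9190 + 934 = 10124
→ [2832, 9158, 3482, 5214, 16826, 10124]
Period 2.
Births: 9158 × 0.358 = 3279  |  3482 × 0.274 = 954 → 4233
15–29: 2832 × 0.964 = 2730
30–44: 9158 × 0.941 = 8618
45–59: 3482 × 0.948 = 3301
60–74: 5214 × 0.956 = 4985
75+: 16826 × 0.901 + 10124 × 0.406 = 15160 + 4110 = 19270
→ [4233, 2730, 8618, 3301, 4985, 19270]
Period 3.
Births: 2730 × 0.358 = 977  |  8618 × 0.274 = 2361 → 3338
15–29: 4233 × 0.964 = 4081
30–44: 2730 × 0.941 = 2569
45–59: 8618 × 0.948 = 8170
60–74: 3301 × 0.956 = 3156
75+: 4985 × 0.901 + 19270 × 0.406 = 4491 + 7824 = 12315
→ [3338, 4081, 2569, 8170, 3156, 12315]
Dependents (band 0–14 + band 75+) = 3338 + 12315 = 15653; working-age = 17976; ratio = 15653/17976 × 100 = 87.1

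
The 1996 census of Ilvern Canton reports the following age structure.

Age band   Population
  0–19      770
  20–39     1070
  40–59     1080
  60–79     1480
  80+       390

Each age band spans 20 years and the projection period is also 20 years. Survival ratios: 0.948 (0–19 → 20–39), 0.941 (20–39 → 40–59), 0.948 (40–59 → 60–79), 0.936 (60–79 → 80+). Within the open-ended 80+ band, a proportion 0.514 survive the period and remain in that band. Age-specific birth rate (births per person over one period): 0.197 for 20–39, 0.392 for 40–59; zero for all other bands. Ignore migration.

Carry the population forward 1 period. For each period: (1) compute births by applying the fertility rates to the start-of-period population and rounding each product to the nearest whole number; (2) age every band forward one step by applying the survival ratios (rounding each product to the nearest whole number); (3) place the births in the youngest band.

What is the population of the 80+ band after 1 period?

1585

Call the bands 1 to 5, youngest first.
— Period 1 —
Births: 1070 × 0.197 = 211  |  1080 × 0.392 = 423 → 634
Band 2: 770 × 0.948 = 730
Band 3: 1070 × 0.941 = 1007
Band 4: 1080 × 0.948 = 1024
Band 5: 1480 × 0.936 + 390 × 0.514 = 1385 + 200 = 1585
Giving 634 / 730 / 1007 / 1024 / 1585.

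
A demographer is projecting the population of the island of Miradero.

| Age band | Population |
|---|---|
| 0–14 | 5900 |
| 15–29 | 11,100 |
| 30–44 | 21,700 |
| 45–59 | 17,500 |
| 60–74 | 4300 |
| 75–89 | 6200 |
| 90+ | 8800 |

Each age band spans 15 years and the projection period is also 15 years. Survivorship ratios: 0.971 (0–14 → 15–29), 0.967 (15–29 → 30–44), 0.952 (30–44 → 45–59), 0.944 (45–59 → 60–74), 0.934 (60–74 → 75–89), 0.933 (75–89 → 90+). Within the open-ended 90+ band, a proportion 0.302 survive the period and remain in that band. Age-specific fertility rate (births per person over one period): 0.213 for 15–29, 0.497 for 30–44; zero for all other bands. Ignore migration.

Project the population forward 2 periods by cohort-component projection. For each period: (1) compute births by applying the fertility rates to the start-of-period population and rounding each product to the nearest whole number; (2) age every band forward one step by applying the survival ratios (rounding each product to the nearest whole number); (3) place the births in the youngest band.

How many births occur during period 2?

6555

(Groups numbered youngest = 1 to oldest = 7.)
— Period 1 —
Births: 11100 × 0.213 = 2364  |  21700 × 0.497 = 10785 → total 13149
Group 2: 5900 × 0.971 = 5729
Group 3: 11100 × 0.967 = 10734
Group 4: 21700 × 0.952 = 20658
Group 5: 17500 × 0.944 = 16520
Group 6: 4300 × 0.934 = 4016
Group 7: 6200 × 0.933 + 8800 × 0.302 = 5785 + 2658 = 8443
Giving 13149 / 5729 / 10734 / 20658 / 16520 / 4016 / 8443.
— Period 2 —
Births: 5729 × 0.213 = 1220  |  10734 × 0.497 = 5335 → total 6555
Group 2: 13149 × 0.971 = 12768
Group 3: 5729 × 0.967 = 5540
Group 4: 10734 × 0.952 = 10219
Group 5: 20658 × 0.944 = 19501
Group 6: 16520 × 0.934 = 15430
Group 7: 4016 × 0.933 + 8443 × 0.302 = 3747 + 2550 = 6297
Giving 6555 / 12768 / 5540 / 10219 / 19501 / 15430 / 6297.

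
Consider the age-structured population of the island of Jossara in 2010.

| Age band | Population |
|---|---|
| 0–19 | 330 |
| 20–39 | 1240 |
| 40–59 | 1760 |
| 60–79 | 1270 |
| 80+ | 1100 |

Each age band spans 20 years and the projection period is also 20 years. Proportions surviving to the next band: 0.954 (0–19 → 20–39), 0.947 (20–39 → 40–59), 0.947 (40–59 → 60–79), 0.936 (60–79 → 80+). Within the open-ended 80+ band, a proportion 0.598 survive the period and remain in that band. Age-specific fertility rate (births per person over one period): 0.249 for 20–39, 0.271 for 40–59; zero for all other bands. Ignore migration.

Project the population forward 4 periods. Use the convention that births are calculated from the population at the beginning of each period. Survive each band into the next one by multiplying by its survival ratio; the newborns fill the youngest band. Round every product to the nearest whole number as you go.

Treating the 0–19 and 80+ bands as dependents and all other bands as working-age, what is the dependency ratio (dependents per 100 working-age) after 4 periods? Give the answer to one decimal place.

Period 1:
Births: 1240 × 0.249 = 309, 1760 × 0.271 = 477 — total 786
20–39: 330 × 0.954 = 315
40–59: 1240 × 0.947 = 1174
60–79: 1760 × 0.947 = 1667
80+: 1270 × 0.936 + 1100 × 0.598 = 1189 + 658 = 1847
Giving 786 / 315 / 1174 / 1667 / 1847.
Period 2:
Births: 315 × 0.249 = 78, 1174 × 0.271 = 318 — total 396
20–39: 786 × 0.954 = 750
40–59: 315 × 0.947 = 298
60–79: 1174 × 0.947 = 1112
80+: 1667 × 0.936 + 1847 × 0.598 = 1560 + 1105 = 2665
Giving 396 / 750 / 298 / 1112 / 2665.
Period 3:
Births: 750 × 0.249 = 187, 298 × 0.271 = 81 — total 268
20–39: 396 × 0.954 = 378
40–59: 750 × 0.947 = 710
60–79: 298 × 0.947 = 282
80+: 1112 × 0.936 + 2665 × 0.598 = 1041 + 1594 = 2635
Giving 268 / 378 / 710 / 282 / 2635.
Period 4:
Births: 378 × 0.249 = 94, 710 × 0.271 = 192 — total 286
20–39: 268 × 0.954 = 256
40–59: 378 × 0.947 = 358
60–79: 710 × 0.947 = 672
80+: 282 × 0.936 + 2635 × 0.598 = 264 + 1576 = 1840
Giving 286 / 256 / 358 / 672 / 1840.
Dependents (band 0–19 + band 80+) = 286 + 1840 = 2126; working-age = 1286; ratio = 2126/1286 × 100 = 165.3

165.3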